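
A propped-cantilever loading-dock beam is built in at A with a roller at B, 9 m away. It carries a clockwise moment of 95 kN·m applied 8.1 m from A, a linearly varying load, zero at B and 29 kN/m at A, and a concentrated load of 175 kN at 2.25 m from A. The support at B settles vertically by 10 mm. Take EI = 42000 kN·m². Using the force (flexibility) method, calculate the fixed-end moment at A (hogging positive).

M_A = 384.5 kN·m

Remove the prop at B; the released (primary) structure is a cantilever built in at A.
Downward deflection at the released point B due to the loads:
  clockwise couple 95 at a = 8.1: M₀a(2L − a)/(2EI) = 3809/EI
  triangular load, peak 29 at the fixed end: w₀L⁴/(30EI) = 6342/EI
  point load 175 at a = 2.25: Pa²(3L − a)/(6EI) = 3654/EI
  δ_0 = 13806/EI
Tip deflection under a unit load at B: L³/(3EI) = 243/EI.
With EI = 42000 kN·m²: δ_0 = 0.32871 m and δ_{BB} = 0.005786 m/kN.
Compatibility — the beam at B must follow the support down by 0.01 m: δ_0 − R_B·δ_{BB} = 0.01, so R_B = (0.32871 − 0.01)/0.005786 = 55.09 kN.
Moment equilibrium about A: M_A = Σ(load moments about A) − R_B·L = 880.2 − 55.09×9 = 384.5 kN·m.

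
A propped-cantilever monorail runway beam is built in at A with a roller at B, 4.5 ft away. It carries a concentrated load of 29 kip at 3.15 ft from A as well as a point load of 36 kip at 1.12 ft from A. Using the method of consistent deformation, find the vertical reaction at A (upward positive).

Choose R_B as the redundant. The primary structure is the cantilever fixed at A.
Deflection at B on the released cantilever, summing each load's contribution:
  point load 29 at a = 3.15: Pa²(3L − a)/(6EI) = 496.4/EI
  point load 36 at a = 1.12: Pa²(3L − a)/(6EI) = 93.18/EI
  δ_0 = 589.5/EI
Tip deflection under a unit load at B: L³/(3EI) = 30.38/EI.
The prop prevents deflection at B: R_B = δ_0/δ_{BB} = 589.5/30.38 = 19.41 kip.
Vertical equilibrium: R_A = ΣP − R_B = 65 − 19.41 = 45.59 kip.

R_A = 45.59 kip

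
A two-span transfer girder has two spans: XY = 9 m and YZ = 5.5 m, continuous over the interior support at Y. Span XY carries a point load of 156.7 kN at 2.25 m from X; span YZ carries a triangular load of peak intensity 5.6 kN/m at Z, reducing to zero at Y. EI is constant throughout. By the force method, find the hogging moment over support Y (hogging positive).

Take M_Y as the redundant. Released structure: two simple spans XY and YZ with a hinge at Y.
Discontinuity in slope at Y on the released structure — sum the simple-span end rotations:
  span XY: point load 156.7 at a = 2.25: Pab(L + a)/(6LEI) = 495.8/EI
  span YZ: triangular load, peak 5.6: 7w₀L³/(360EI) = 18.12/EI
  relative rotation θ_0 = (495.8 + 18.12)/EI = 513.9/EI
A unit hogging moment at Y produces rotation L₁/(3EI) + L₂/(3EI) = 4.833/EI.
Slope continuity at Y: θ_0 = M_Y·4.833/EI, so M_Y = 513.9/4.833 = 106.3 kN·m (hogging).

M_Y = 106.3 kN·m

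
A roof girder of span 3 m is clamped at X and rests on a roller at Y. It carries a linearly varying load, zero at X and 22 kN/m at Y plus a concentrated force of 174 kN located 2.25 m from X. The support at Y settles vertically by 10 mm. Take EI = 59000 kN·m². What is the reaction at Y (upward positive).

R_Y = 62.7 kN

Remove the prop at Y; the released (primary) structure is a cantilever built in at X.
Deflection at Y on the released cantilever, summing each load's contribution:
  triangular load, peak 22 at the free end: 11w₀L⁴/(120EI) = 163.3/EI
  point load 174 at a = 2.25: Pa²(3L − a)/(6EI) = 991/EI
  δ_0 = 1154/EI
Tip deflection under a unit load at Y: L³/(3EI) = 9/EI.
With EI = 59000 kN·m²: δ_0 = 0.019565 m and δ_{YY} = 0.000153 m/kN.
Compatibility — the beam at Y must follow the support down by 0.01 m: δ_0 − R_Y·δ_{YY} = 0.01, so R_Y = (0.019565 − 0.01)/0.000153 = 62.7 kN.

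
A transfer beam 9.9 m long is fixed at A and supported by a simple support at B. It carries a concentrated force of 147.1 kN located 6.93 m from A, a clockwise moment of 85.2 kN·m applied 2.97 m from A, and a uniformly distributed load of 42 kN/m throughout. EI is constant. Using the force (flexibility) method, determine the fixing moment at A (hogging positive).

M_A = 733.4 kN·m

Remove the prop at B; the released (primary) structure is a cantilever built in at A.
Deflection at B on the released cantilever, summing each load's contribution:
  point load 147.1 at a = 6.93: Pa²(3L − a)/(6EI) = 26810/EI
  clockwise couple 85.2 at a = 2.97: M₀a(2L − a)/(2EI) = 2129/EI
  UDL 42: wL⁴/(8EI) = 50431/EI
  δ_0 = 79370/EI
Tip deflection under a unit load at B: L³/(3EI) = 323.4/EI.
Compatibility at B: δ_0 − R_B·δ_{BB} = 0, so R_B = 79370/323.4 = 245.4 kN.
Moment equilibrium about A: M_A = Σ(load moments about A) − R_B·L = 3163 − 245.4×9.9 = 733.4 kN·m.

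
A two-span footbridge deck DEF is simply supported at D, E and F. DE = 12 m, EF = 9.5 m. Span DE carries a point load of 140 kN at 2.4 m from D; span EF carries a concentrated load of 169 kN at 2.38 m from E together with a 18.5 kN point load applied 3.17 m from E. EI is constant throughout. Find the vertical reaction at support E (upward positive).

Take M_E as the redundant. Released structure: two simple spans DE and EF with a hinge at E.
Rotations at E on the released spans (each span's end-slope, ×1/EI):
  span DE: point load 140 at a = 2.4: Pab(L + a)/(6LEI) = 645.1/EI
  span EF: point load 169 at a = 2.38: Pab(L + b)/(6LEI) = 835/EI
  span EF: point load 18.5 at a = 3.17: Pab(L + b)/(6LEI) = 103.1/EI
  relative rotation θ_0 = (645.1 + 938.1)/EI = 1583/EI
A unit hogging moment at E produces rotation L₁/(3EI) + L₂/(3EI) = 7.167/EI.
Slope continuity at E: θ_0 = M_E·7.167/EI, so M_E = 1583/7.167 = 220.9 kN·m (hogging).
Span DE, ΣM about D with M_E applied at E: R_E^{DE}·12 = 336 + 220.9, so R_E^{DE} = 46.41 kN and R_D = 140 − 46.41 = 93.59 kN.
Span EF, ΣM about F: R_E^{EF}·9.5 = 1320 + 220.9, so R_E^{EF} = 162.2 kN and R_F = 187.5 − 162.2 = 25.26 kN.
R_E = 46.41 + 162.2 = 208.7 kN.

R_E = 208.7 kN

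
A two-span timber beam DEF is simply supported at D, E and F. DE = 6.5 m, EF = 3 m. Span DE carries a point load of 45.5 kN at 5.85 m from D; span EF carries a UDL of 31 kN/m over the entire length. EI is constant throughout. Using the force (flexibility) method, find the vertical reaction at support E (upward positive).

R_E = 101.2 kN

Release continuity at E by inserting a hinge; the redundant is the internal moment M_E. The primary structure is two simply-supported spans DE and EF.
Rotations at E on the released spans (each span's end-slope, ×1/EI):
  span DE: point load 45.5 at a = 5.85: Pab(L + a)/(6LEI) = 54.79/EI
  span EF: UDL 31: wL³/(24EI) = 34.88/EI
  relative rotation θ_0 = (54.79 + 34.88)/EI = 89.66/EI
A unit hogging moment at E produces rotation L₁/(3EI) + L₂/(3EI) = 3.167/EI.
Compatibility: M_E·(L₁+L₂)/(3EI) = θ_0, giving M_E = 28.31 kN·m (hogging).
Span DE, ΣM about D with M_E applied at E: R_E^{DE}·6.5 = 266.2 + 28.31, so R_E^{DE} = 45.31 kN and R_D = 45.5 − 45.31 = 0.1939 kN.
Span EF, ΣM about F: R_E^{EF}·3 = 139.5 + 28.31, so R_E^{EF} = 55.94 kN and R_F = 93 − 55.94 = 37.06 kN.
R_E = 45.31 + 55.94 = 101.2 kN.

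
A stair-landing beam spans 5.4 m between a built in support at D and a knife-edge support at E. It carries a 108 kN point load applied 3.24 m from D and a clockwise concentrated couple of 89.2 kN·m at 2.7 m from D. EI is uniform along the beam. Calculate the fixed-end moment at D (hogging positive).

Choose R_E as the redundant. The primary structure is the cantilever fixed at D.
Free-end deflection of the primary structure under the applied loading (downward +):
  point load 108 at a = 3.24: Pa²(3L − a)/(6EI) = 2449/EI
  clockwise couple 89.2 at a = 2.7: M₀a(2L − a)/(2EI) = 975.4/EI
  δ_0 = 3424/EI
Flexibility coefficient — unit upward force at E: δ_{EE} = L³/(3EI) = 52.49/EI.
Compatibility at E: δ_0 − R_E·δ_{EE} = 0, so R_E = 3424/52.49 = 65.24 kN.
Moment equilibrium about D: M_D = Σ(load moments about D) − R_E·L = 439.1 − 65.24×5.4 = 86.83 kN·m.

M_D = 86.83 kN·m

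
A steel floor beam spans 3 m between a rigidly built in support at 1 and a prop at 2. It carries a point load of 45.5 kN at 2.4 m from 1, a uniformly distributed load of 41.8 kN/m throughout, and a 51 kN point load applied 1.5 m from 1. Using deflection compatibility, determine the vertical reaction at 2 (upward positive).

R_2 = 94.99 kN

Release the roller at 2. Primary structure: cantilever fixed at 1.
Downward deflection at the released point 2 due to the loads:
  point load 45.5 at a = 2.4: Pa²(3L − a)/(6EI) = 288.3/EI
  UDL 41.8: wL⁴/(8EI) = 423.2/EI
  point load 51 at a = 1.5: Pa²(3L − a)/(6EI) = 143.4/EI
  δ_0 = 855/EI
Tip deflection under a unit load at 2: L³/(3EI) = 9/EI.
The prop prevents deflection at 2: R_2 = δ_0/δ_{22} = 855/9 = 94.99 kN.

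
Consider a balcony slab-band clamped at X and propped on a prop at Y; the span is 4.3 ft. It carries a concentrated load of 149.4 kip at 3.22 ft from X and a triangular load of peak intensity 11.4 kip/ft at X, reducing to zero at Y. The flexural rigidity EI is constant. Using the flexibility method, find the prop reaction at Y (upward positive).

R_Y = 99.2 kip

Remove the prop at Y; the released (primary) structure is a cantilever built in at X.
Downward deflection at the released point Y due to the loads:
  point load 149.4 at a = 3.22: Pa²(3L − a)/(6EI) = 2499/EI
  triangular load, peak 11.4 at the fixed end: w₀L⁴/(30EI) = 129.9/EI
  δ_0 = 2629/EI
Flexibility coefficient — unit upward force at Y: δ_{YY} = L³/(3EI) = 26.5/EI.
Compatibility at Y: δ_0 − R_Y·δ_{YY} = 0, so R_Y = 2629/26.5 = 99.2 kip.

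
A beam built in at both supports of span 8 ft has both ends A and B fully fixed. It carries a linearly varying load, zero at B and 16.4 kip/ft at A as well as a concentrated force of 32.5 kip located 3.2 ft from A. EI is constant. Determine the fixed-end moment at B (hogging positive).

M_B = 59.95 kip·ft

Take the two fixed-end moments M_A, M_B as redundants; the released structure is the simple span AB.
End rotations of the released simple span under the applied load (×1/EI):
  at A: triangular load, peak 16.4: w₀L³/(45EI) = 186.6/EI
  at B: triangular load, peak 16.4: 7w₀L³/(360EI) = 163.3/EI
  at A: point load 32.5 at a = 3.2: Pab(L + b)/(6LEI) = 133.1/EI
  at B: point load 32.5 at a = 3.2: Pab(L + a)/(6LEI) = 116.5/EI
  θ_A0 = 319.7/EI,  θ_B0 = 279.8/EI
Flexibility coefficients: a unit moment at one end gives L/(3EI) there and L/(6EI) at the far end, so f₁₁ = f₂₂ = 2.667/EI and f₁₂ = f₂₁ = 1.333/EI.
Compatibility — zero rotation at each built-in end:
  2.667 M_A + 1.333 M_B = 319.7
  1.333 M_A + 2.667 M_B = 279.8
Solving the pair gives M_A = 89.92 kip·ft and M_B = 59.95 kip·ft (hogging).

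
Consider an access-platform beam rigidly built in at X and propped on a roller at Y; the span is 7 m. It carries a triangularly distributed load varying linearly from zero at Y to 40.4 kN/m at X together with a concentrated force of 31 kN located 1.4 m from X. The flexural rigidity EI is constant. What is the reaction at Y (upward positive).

R_Y = 30.02 kN

Release the roller at Y. Primary structure: cantilever fixed at X.
Downward deflection at the released point Y due to the loads:
  triangular load, peak 40.4 at the fixed end: w₀L⁴/(30EI) = 3233/EI
  point load 31 at a = 1.4: Pa²(3L − a)/(6EI) = 198.5/EI
  δ_0 = 3432/EI
Tip deflection under a unit load at Y: L³/(3EI) = 114.3/EI.
Compatibility at Y: δ_0 − R_Y·δ_{YY} = 0, so R_Y = 3432/114.3 = 30.02 kN.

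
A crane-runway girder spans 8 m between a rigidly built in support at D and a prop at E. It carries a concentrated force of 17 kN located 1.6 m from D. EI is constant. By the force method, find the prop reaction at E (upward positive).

Release the roller at E. Primary structure: cantilever fixed at D.
Primary-structure tip deflection at E by superposition:
  point load 17 at a = 1.6: Pa²(3L − a)/(6EI) = 162.5/EI
Flexibility coefficient — unit upward force at E: δ_{EE} = L³/(3EI) = 170.7/EI.
Compatibility at E: δ_0 − R_E·δ_{EE} = 0, so R_E = 162.5/170.7 = 0.952 kN.

R_E = 0.952 kN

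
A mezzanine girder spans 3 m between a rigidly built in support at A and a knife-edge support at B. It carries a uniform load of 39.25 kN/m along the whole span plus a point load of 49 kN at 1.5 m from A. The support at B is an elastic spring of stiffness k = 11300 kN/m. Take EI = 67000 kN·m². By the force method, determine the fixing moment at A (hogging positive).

Choose R_B as the redundant. The primary structure is the cantilever fixed at A.
Primary-structure tip deflection at B by superposition:
  UDL 39.25: wL⁴/(8EI) = 397.4/EI
  point load 49 at a = 1.5: Pa²(3L − a)/(6EI) = 137.8/EI
  δ_0 = 535.2/EI
Tip deflection under a unit load at B: L³/(3EI) = 9/EI.
With EI = 67000 kN·m²: δ_0 = 0.007988 m and δ_{BB} = 0.000134 m/kN.
Compatibility — the spring shortens by R_B/k under the reaction it provides: δ_0 − R_B·δ_{BB} = R_B/k. With 1/k = 0.000088 m/kN, R_B = δ_0 / (δ_{BB} + 1/k) = 0.007988 / (0.000134 + 0.000088) = 35.85 kN.
Moment equilibrium about A: M_A = Σ(load moments about A) − R_B·L = 250.1 − 35.85×3 = 142.6 kN·m.

M_A = 142.6 kN·m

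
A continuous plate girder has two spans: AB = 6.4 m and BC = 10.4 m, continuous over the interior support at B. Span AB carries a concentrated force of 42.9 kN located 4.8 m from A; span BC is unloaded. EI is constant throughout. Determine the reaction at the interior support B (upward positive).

R_B = 36.51 kN

Take M_B as the redundant. Released structure: two simple spans AB and BC with a hinge at B.
End slopes at the hinge B, treating each span as simply supported:
  span AB: point load 42.9 at a = 4.8: Pab(L + a)/(6LEI) = 96.1/EI
  relative rotation θ_0 = (96.1 + 0)/EI = 96.1/EI
A unit hogging moment at B produces rotation L₁/(3EI) + L₂/(3EI) = 5.6/EI.
Compatibility: M_B·(L₁+L₂)/(3EI) = θ_0, giving M_B = 17.16 kN·m (hogging).
Span AB, ΣM about A with M_B applied at B: R_B^{AB}·6.4 = 205.9 + 17.16, so R_B^{AB} = 34.86 kN and R_A = 42.9 − 34.86 = 8.044 kN.
Span BC, ΣM about C: R_B^{BC}·10.4 = 0 + 17.16, so R_B^{BC} = 1.65 kN and R_C = 0 − 1.65 = -1.65 kN.
R_B = 34.86 + 1.65 = 36.51 kN.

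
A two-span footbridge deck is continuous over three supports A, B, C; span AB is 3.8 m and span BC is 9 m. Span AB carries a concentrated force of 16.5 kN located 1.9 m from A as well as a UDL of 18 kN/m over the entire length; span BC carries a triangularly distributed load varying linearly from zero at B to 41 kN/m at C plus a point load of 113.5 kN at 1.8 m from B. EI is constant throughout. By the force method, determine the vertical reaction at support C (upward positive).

Release continuity at B by inserting a hinge; the redundant is the internal moment M_B. The primary structure is two simply-supported spans AB and BC.
End slopes at the hinge B, treating each span as simply supported:
  span AB: point load 16.5 at a = 1.9: Pab(L + a)/(6LEI) = 14.89/EI
  span AB: UDL 18: wL³/(24EI) = 41.15/EI
  span BC: triangular load, peak 41: 7w₀L³/(360EI) = 581.2/EI
  span BC: point load 113.5 at a = 1.8: Pab(L + b)/(6LEI) = 441.3/EI
  relative rotation θ_0 = (56.05 + 1022)/EI = 1079/EI
A unit hogging moment at B produces rotation L₁/(3EI) + L₂/(3EI) = 4.267/EI.
Compatibility: M_B·(L₁+L₂)/(3EI) = θ_0, giving M_B = 252.8 kN·m (hogging).
Span BC, ΣM about C: R_B^{BC}·9 = 1371 + 252.8, so R_B^{BC} = 180.4 kN and R_C = 298 − 180.4 = 117.6 kN.

R_C = 117.6 kN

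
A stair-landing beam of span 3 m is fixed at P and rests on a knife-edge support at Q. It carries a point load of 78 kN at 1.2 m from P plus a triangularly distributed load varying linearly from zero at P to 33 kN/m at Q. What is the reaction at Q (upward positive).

R_Q = 43.45 kN

Remove the prop at Q; the released (primary) structure is a cantilever built in at P.
Primary-structure tip deflection at Q by superposition:
  point load 78 at a = 1.2: Pa²(3L − a)/(6EI) = 146/EI
  triangular load, peak 33 at the free end: 11w₀L⁴/(120EI) = 245/EI
  δ_0 = 391/EI
Tip deflection under a unit load at Q: L³/(3EI) = 9/EI.
Compatibility at Q: δ_0 − R_Q·δ_{QQ} = 0, so R_Q = 391/9 = 43.45 kN.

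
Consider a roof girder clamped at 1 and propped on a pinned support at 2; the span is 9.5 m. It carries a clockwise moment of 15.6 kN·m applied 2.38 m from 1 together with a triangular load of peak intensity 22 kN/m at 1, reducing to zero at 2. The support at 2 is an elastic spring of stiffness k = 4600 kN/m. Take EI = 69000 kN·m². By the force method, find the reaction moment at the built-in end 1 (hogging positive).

Choose R_2 as the redundant. The primary structure is the cantilever fixed at 1.
Downward deflection at the released point 2 due to the loads:
  clockwise couple 15.6 at a = 2.38: M₀a(2L − a)/(2EI) = 308.5/EI
  triangular load, peak 22 at the fixed end: w₀L⁴/(30EI) = 5973/EI
  δ_0 = 6282/EI
Tip deflection under a unit load at 2: L³/(3EI) = 285.8/EI.
With EI = 69000 kN·m²: δ_0 = 0.091037 m and δ_{22} = 0.004142 m/kN.
Compatibility — the spring shortens by R_2/k under the reaction it provides: δ_0 − R_2·δ_{22} = R_2/k. With 1/k = 0.000217 m/kN, R_2 = δ_0 / (δ_{22} + 1/k) = 0.091037 / (0.004142 + 0.000217) = 20.88 kN.
Moment equilibrium about 1: M_1 = Σ(load moments about 1) − R_2·L = 346.5 − 20.88×9.5 = 148.1 kN·m.

M_1 = 148.1 kN·m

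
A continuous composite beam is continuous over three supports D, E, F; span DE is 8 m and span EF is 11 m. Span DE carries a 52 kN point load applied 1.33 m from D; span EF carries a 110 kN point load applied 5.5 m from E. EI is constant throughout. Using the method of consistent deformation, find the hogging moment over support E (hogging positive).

M_E = 145.5 kN·m

Release continuity at E by inserting a hinge; the redundant is the internal moment M_E. The primary structure is two simply-supported spans DE and EF.
Discontinuity in slope at E on the released structure — sum the simple-span end rotations:
  span DE: point load 52 at a = 1.33: Pab(L + a)/(6LEI) = 89.66/EI
  span EF: point load 110 at a = 5.5: Pab(L + b)/(6LEI) = 831.9/EI
  relative rotation θ_0 = (89.66 + 831.9)/EI = 921.5/EI
A unit hogging moment at E produces rotation L₁/(3EI) + L₂/(3EI) = 6.333/EI.
Compatibility: M_E·(L₁+L₂)/(3EI) = θ_0, giving M_E = 145.5 kN·m (hogging).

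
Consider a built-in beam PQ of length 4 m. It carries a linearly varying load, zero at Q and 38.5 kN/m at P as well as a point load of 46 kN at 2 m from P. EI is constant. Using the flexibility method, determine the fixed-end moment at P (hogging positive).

M_P = 53.8 kN·m

Release both end moments; the primary structure is a simply-supported span PQ with redundants M_P and M_Q.
Simple-span end rotations at P and Q under the given loads:
  at P: triangular load, peak 38.5: w₀L³/(45EI) = 54.76/EI
  at Q: triangular load, peak 38.5: 7w₀L³/(360EI) = 47.91/EI
  at P: point load 46 at a = 2: Pab(L + b)/(6LEI) = 46/EI
  at Q: point load 46 at a = 2: Pab(L + a)/(6LEI) = 46/EI
  θ_P0 = 100.8/EI,  θ_Q0 = 93.91/EI
Flexibility coefficients: a unit moment at one end gives L/(3EI) there and L/(6EI) at the far end, so f₁₁ = f₂₂ = 1.333/EI and f₁₂ = f₂₁ = 0.6667/EI.
Compatibility — zero rotation at each built-in end:
  1.333 M_P + 0.6667 M_Q = 100.8
  0.6667 M_P + 1.333 M_Q = 93.91
Solving the pair gives M_P = 53.8 kN·m and M_Q = 43.53 kN·m (hogging).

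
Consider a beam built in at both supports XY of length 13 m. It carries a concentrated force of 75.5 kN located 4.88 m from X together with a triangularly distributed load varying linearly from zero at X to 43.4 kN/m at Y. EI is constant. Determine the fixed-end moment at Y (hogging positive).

Take the two fixed-end moments M_X, M_Y as redundants; the released structure is the simple span XY.
On the primary (simply-supported) span, the end slopes from the loading are:
  at X: point load 75.5 at a = 4.88: Pab(L + b)/(6LEI) = 810.1/EI
  at Y: point load 75.5 at a = 4.88: Pab(L + a)/(6LEI) = 685.8/EI
  at X: triangular load, peak 43.4: 7w₀L³/(360EI) = 1854/EI
  at Y: triangular load, peak 43.4: w₀L³/(45EI) = 2119/EI
  θ_X0 = 2664/EI,  θ_Y0 = 2805/EI
Flexibility coefficients: a unit moment at one end gives L/(3EI) there and L/(6EI) at the far end, so f₁₁ = f₂₂ = 4.333/EI and f₁₂ = f₂₁ = 2.167/EI.
Compatibility — zero rotation at each built-in end:
  4.333 M_X + 2.167 M_Y = 2664
  2.167 M_X + 4.333 M_Y = 2805
Solving the pair gives M_X = 388.2 kN·m and M_Y = 453.1 kN·m (hogging).

M_Y = 453.1 kN·m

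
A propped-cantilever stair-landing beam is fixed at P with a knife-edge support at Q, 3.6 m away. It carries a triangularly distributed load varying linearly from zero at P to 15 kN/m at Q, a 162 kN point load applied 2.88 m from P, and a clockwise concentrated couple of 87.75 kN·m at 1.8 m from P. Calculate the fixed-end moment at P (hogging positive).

M_P = 56.36 kN·m

Take the reaction at Q as the redundant and release it; the primary structure is a cantilever fixed at P.
Deflection at Q on the released cantilever, summing each load's contribution:
  triangular load, peak 15 at the free end: 11w₀L⁴/(120EI) = 230.9/EI
  point load 162 at a = 2.88: Pa²(3L − a)/(6EI) = 1774/EI
  clockwise couple 87.75 at a = 1.8: M₀a(2L − a)/(2EI) = 426.5/EI
  δ_0 = 2431/EI
Tip deflection under a unit load at Q: L³/(3EI) = 15.55/EI.
The prop prevents deflection at Q: R_Q = δ_0/δ_{QQ} = 2431/15.55 = 156.3 kN.
Moment equilibrium about P: M_P = Σ(load moments about P) − R_Q·L = 619.1 − 156.3×3.6 = 56.36 kN·m.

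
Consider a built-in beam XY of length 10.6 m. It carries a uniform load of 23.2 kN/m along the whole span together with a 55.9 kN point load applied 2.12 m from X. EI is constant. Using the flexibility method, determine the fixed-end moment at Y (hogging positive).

Take the two fixed-end moments M_X, M_Y as redundants; the released structure is the simple span XY.
On the primary (simply-supported) span, the end slopes from the loading are:
  at X: UDL 23.2: wL³/(24EI) = 1151/EI
  at Y: UDL 23.2: wL³/(24EI) = 1151/EI
  at X: point load 55.9 at a = 2.12: Pab(L + b)/(6LEI) = 301.5/EI
  at Y: point load 55.9 at a = 2.12: Pab(L + a)/(6LEI) = 201/EI
  θ_X0 = 1453/EI,  θ_Y0 = 1352/EI
Flexibility coefficients: a unit moment at one end gives L/(3EI) there and L/(6EI) at the far end, so f₁₁ = f₂₂ = 3.533/EI and f₁₂ = f₂₁ = 1.767/EI.
Compatibility — zero rotation at each built-in end:
  3.533 M_X + 1.767 M_Y = 1453
  1.767 M_X + 3.533 M_Y = 1352
Solving the pair gives M_X = 293.1 kN·m and M_Y = 236.2 kN·m (hogging).

M_Y = 236.2 kN·m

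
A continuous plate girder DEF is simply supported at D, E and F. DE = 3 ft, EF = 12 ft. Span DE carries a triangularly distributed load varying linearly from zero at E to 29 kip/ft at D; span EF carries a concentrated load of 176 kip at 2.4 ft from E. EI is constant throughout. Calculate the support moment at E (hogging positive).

M_E = 246.3 kip·ft

Release continuity at E by inserting a hinge; the redundant is the internal moment M_E. The primary structure is two simply-supported spans DE and EF.
End slopes at the hinge E, treating each span as simply supported:
  span DE: triangular load, peak 29: 7w₀L³/(360EI) = 15.22/EI
  span EF: point load 176 at a = 2.4: Pab(L + b)/(6LEI) = 1217/EI
  relative rotation θ_0 = (15.22 + 1217)/EI = 1232/EI
A unit hogging moment at E produces rotation L₁/(3EI) + L₂/(3EI) = 5/EI.
Slope continuity at E: θ_0 = M_E·5/EI, so M_E = 1232/5 = 246.3 kip·ft (hogging).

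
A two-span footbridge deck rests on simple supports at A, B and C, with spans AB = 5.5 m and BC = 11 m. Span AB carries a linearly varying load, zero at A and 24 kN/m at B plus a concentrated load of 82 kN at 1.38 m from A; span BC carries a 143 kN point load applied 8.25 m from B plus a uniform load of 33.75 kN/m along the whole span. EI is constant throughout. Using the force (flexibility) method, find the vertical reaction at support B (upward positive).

Release continuity at B by inserting a hinge; the redundant is the internal moment M_B. The primary structure is two simply-supported spans AB and BC.
End slopes at the hinge B, treating each span as simply supported:
  span AB: triangular load, peak 24: w₀L³/(45EI) = 88.73/EI
  span AB: point load 82 at a = 1.38: Pab(L + a)/(6LEI) = 97.2/EI
  span BC: point load 143 at a = 8.25: Pab(L + b)/(6LEI) = 675.9/EI
  span BC: UDL 33.75: wL³/(24EI) = 1872/EI
  relative rotation θ_0 = (185.9 + 2548)/EI = 2734/EI
A unit hogging moment at B produces rotation L₁/(3EI) + L₂/(3EI) = 5.5/EI.
Slope continuity at B: θ_0 = M_B·5.5/EI, so M_B = 2734/5.5 = 497 kN·m (hogging).
Span AB, ΣM about A with M_B applied at B: R_B^{AB}·5.5 = 355.2 + 497, so R_B^{AB} = 154.9 kN and R_A = 148 − 154.9 = -6.94 kN.
Span BC, ΣM about C: R_B^{BC}·11 = 2435 + 497, so R_B^{BC} = 266.6 kN and R_C = 514.2 − 266.6 = 247.7 kN.
R_B = 154.9 + 266.6 = 421.5 kN.

R_B = 421.5 kN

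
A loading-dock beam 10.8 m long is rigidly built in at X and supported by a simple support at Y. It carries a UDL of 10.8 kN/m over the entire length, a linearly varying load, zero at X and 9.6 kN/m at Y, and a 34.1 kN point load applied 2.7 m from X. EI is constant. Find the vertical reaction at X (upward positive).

R_X = 127.4 kN

Remove the prop at Y; the released (primary) structure is a cantilever built in at X.
Primary-structure tip deflection at Y by superposition:
  UDL 10.8: wL⁴/(8EI) = 18367/EI
  triangular load, peak 9.6 at the free end: 11w₀L⁴/(120EI) = 11972/EI
  point load 34.1 at a = 2.7: Pa²(3L − a)/(6EI) = 1231/EI
  δ_0 = 31569/EI
Flexibility coefficient — unit upward force at Y: δ_{YY} = L³/(3EI) = 419.9/EI.
Compatibility at Y: δ_0 − R_Y·δ_{YY} = 0, so R_Y = 31569/419.9 = 75.18 kN.
Vertical equilibrium: R_X = ΣP − R_Y = 202.6 − 75.18 = 127.4 kN.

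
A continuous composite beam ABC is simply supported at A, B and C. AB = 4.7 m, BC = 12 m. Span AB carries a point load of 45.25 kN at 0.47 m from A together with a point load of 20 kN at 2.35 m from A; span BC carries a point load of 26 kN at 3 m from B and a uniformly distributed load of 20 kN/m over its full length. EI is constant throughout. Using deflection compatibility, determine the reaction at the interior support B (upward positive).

Release continuity at B by inserting a hinge; the redundant is the internal moment M_B. The primary structure is two simply-supported spans AB and BC.
Rotations at B on the released spans (each span's end-slope, ×1/EI):
  span AB: point load 45.25 at a = 0.47: Pab(L + a)/(6LEI) = 16.49/EI
  span AB: point load 20 at a = 2.35: Pab(L + a)/(6LEI) = 27.61/EI
  span BC: point load 26 at a = 3: Pab(L + b)/(6LEI) = 204.8/EI
  span BC: UDL 20: wL³/(24EI) = 1440/EI
  relative rotation θ_0 = (44.11 + 1645)/EI = 1689/EI
A unit hogging moment at B produces rotation L₁/(3EI) + L₂/(3EI) = 5.567/EI.
Slope continuity at B: θ_0 = M_B·5.567/EI, so M_B = 1689/5.567 = 303.4 kN·m (hogging).
Span AB, ΣM about A with M_B applied at B: R_B^{AB}·4.7 = 68.27 + 303.4, so R_B^{AB} = 79.08 kN and R_A = 65.25 − 79.08 = -13.83 kN.
Span BC, ΣM about C: R_B^{BC}·12 = 1674 + 303.4, so R_B^{BC} = 164.8 kN and R_C = 266 − 164.8 = 101.2 kN.
R_B = 79.08 + 164.8 = 243.9 kN.

R_B = 243.9 kN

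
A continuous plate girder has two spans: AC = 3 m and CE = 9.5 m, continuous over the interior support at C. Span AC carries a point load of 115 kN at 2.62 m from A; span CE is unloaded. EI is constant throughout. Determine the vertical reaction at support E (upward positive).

R_E = -0.9031 kN

Insert a hinge at C; M_C is the redundant, and each span becomes simply supported.
Rotations at C on the released spans (each span's end-slope, ×1/EI):
  span AC: point load 115 at a = 2.62: Pab(L + a)/(6LEI) = 35.75/EI
  relative rotation θ_0 = (35.75 + 0)/EI = 35.75/EI
A unit hogging moment at C produces rotation L₁/(3EI) + L₂/(3EI) = 4.167/EI.
Slope continuity at C: θ_0 = M_C·4.167/EI, so M_C = 35.75/4.167 = 8.579 kN·m (hogging).
Span CE, ΣM about E: R_C^{CE}·9.5 = 0 + 8.579, so R_C^{CE} = 0.9031 kN and R_E = 0 − 0.9031 = -0.9031 kN.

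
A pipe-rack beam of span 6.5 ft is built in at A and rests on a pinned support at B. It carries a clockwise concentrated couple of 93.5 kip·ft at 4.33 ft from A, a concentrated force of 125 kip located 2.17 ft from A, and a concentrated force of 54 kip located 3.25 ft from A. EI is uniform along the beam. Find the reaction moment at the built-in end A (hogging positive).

Remove the prop at B; the released (primary) structure is a cantilever built in at A.
Free-end deflection of the primary structure under the applied loading (downward +):
  clockwise couple 93.5 at a = 4.33: M₀a(2L − a)/(2EI) = 1755/EI
  point load 125 at a = 2.17: Pa²(3L − a)/(6EI) = 1700/EI
  point load 54 at a = 3.25: Pa²(3L − a)/(6EI) = 1545/EI
  δ_0 = 5000/EI
Flexibility coefficient — unit upward force at B: δ_{BB} = L³/(3EI) = 91.54/EI.
The prop prevents deflection at B: R_B = δ_0/δ_{BB} = 5000/91.54 = 54.62 kip.
Moment equilibrium about A: M_A = Σ(load moments about A) − R_B·L = 540.2 − 54.62×6.5 = 185.2 kip·ft.

M_A = 185.2 kip·ft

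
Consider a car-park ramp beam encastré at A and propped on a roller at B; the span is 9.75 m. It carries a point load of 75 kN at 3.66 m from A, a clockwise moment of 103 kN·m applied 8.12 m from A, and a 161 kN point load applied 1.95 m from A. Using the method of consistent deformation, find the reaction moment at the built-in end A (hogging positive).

Release the roller at B. Primary structure: cantilever fixed at A.
Primary-structure tip deflection at B by superposition:
  point load 75 at a = 3.66: Pa²(3L − a)/(6EI) = 4285/EI
  clockwise couple 103 at a = 8.12: M₀a(2L − a)/(2EI) = 4759/EI
  point load 161 at a = 1.95: Pa²(3L − a)/(6EI) = 2786/EI
  δ_0 = 11829/EI
Tip deflection under a unit load at B: L³/(3EI) = 309/EI.
The prop prevents deflection at B: R_B = δ_0/δ_{BB} = 11829/309 = 38.29 kN.
Moment equilibrium about A: M_A = Σ(load moments about A) − R_B·L = 691.5 − 38.29×9.75 = 318.1 kN·m.

M_A = 318.1 kN·m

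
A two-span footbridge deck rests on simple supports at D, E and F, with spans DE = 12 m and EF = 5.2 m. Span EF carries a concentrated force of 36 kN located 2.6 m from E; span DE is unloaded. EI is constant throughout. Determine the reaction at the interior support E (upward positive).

Take M_E as the redundant. Released structure: two simple spans DE and EF with a hinge at E.
End slopes at the hinge E, treating each span as simply supported:
  span EF: point load 36 at a = 2.6: Pab(L + b)/(6LEI) = 60.84/EI
  relative rotation θ_0 = (0 + 60.84)/EI = 60.84/EI
A unit hogging moment at E produces rotation L₁/(3EI) + L₂/(3EI) = 5.733/EI.
Compatibility: M_E·(L₁+L₂)/(3EI) = θ_0, giving M_E = 10.61 kN·m (hogging).
Span DE, ΣM about D with M_E applied at E: R_E^{DE}·12 = 0 + 10.61, so R_E^{DE} = 0.8843 kN and R_D = 0 − 0.8843 = -0.8843 kN.
Span EF, ΣM about F: R_E^{EF}·5.2 = 93.6 + 10.61, so R_E^{EF} = 20.04 kN and R_F = 36 − 20.04 = 15.96 kN.
R_E = 0.8843 + 20.04 = 20.93 kN.

R_E = 20.93 kN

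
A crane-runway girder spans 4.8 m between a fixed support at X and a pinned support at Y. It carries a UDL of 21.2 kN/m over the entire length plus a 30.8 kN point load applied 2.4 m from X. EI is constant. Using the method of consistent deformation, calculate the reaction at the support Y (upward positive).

Take the reaction at Y as the redundant and release it; the primary structure is a cantilever fixed at X.
Primary-structure tip deflection at Y by superposition:
  UDL 21.2: wL⁴/(8EI) = 1407/EI
  point load 30.8 at a = 2.4: Pa²(3L − a)/(6EI) = 354.8/EI
  δ_0 = 1762/EI
Flexibility coefficient — unit upward force at Y: δ_{YY} = L³/(3EI) = 36.86/EI.
The prop prevents deflection at Y: R_Y = δ_0/δ_{YY} = 1762/36.86 = 47.78 kN.

R_Y = 47.78 kN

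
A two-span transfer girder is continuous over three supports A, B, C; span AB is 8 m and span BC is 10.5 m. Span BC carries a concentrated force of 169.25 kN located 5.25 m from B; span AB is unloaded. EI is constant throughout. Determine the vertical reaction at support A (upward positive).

R_A = -23.64 kN

Take M_B as the redundant. Released structure: two simple spans AB and BC with a hinge at B.
Rotations at B on the released spans (each span's end-slope, ×1/EI):
  span BC: point load 169.25 at a = 5.25: Pab(L + b)/(6LEI) = 1166/EI
  relative rotation θ_0 = (0 + 1166)/EI = 1166/EI
A unit hogging moment at B produces rotation L₁/(3EI) + L₂/(3EI) = 6.167/EI.
Compatibility: M_B·(L₁+L₂)/(3EI) = θ_0, giving M_B = 189.1 kN·m (hogging).
Span AB, ΣM about A with M_B applied at B: R_B^{AB}·8 = 0 + 189.1, so R_B^{AB} = 23.64 kN and R_A = 0 − 23.64 = -23.64 kN.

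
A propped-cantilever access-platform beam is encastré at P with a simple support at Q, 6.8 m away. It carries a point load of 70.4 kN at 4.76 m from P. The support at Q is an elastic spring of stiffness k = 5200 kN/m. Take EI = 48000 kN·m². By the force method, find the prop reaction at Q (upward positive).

R_Q = 36.46 kN

Remove the prop at Q; the released (primary) structure is a cantilever built in at P.
Downward deflection at the released point Q due to the loads:
  point load 70.4 at a = 4.76: Pa²(3L − a)/(6EI) = 4158/EI
Flexibility coefficient — unit upward force at Q: δ_{QQ} = L³/(3EI) = 104.8/EI.
With EI = 48000 kN·m²: δ_0 = 0.086623 m and δ_{QQ} = 0.002184 m/kN.
Compatibility — the spring shortens by R_Q/k under the reaction it provides: δ_0 − R_Q·δ_{QQ} = R_Q/k. With 1/k = 0.000192 m/kN, R_Q = δ_0 / (δ_{QQ} + 1/k) = 0.086623 / (0.002184 + 0.000192) = 36.46 kN.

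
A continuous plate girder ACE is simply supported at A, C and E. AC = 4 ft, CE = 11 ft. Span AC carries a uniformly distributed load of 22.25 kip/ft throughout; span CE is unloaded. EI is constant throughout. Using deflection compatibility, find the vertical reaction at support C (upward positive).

R_C = 48.55 kip

Insert a hinge at C; M_C is the redundant, and each span becomes simply supported.
Rotations at C on the released spans (each span's end-slope, ×1/EI):
  span AC: UDL 22.25: wL³/(24EI) = 59.33/EI
  relative rotation θ_0 = (59.33 + 0)/EI = 59.33/EI
A unit hogging moment at C produces rotation L₁/(3EI) + L₂/(3EI) = 5/EI.
Slope continuity at C: θ_0 = M_C·5/EI, so M_C = 59.33/5 = 11.87 kip·ft (hogging).
Span AC, ΣM about A with M_C applied at C: R_C^{AC}·4 = 178 + 11.87, so R_C^{AC} = 47.47 kip and R_A = 89 − 47.47 = 41.53 kip.
Span CE, ΣM about E: R_C^{CE}·11 = 0 + 11.87, so R_C^{CE} = 1.079 kip and R_E = 0 − 1.079 = -1.079 kip.
R_C = 47.47 + 1.079 = 48.55 kip.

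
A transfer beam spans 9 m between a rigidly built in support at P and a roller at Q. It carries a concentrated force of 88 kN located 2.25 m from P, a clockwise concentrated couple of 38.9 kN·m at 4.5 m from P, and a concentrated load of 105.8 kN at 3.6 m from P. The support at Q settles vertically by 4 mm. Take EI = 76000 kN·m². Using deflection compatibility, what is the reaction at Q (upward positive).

Remove the prop at Q; the released (primary) structure is a cantilever built in at P.
Deflection at Q on the released cantilever, summing each load's contribution:
  point load 88 at a = 2.25: Pa²(3L − a)/(6EI) = 1838/EI
  clockwise couple 38.9 at a = 4.5: M₀a(2L − a)/(2EI) = 1182/EI
  point load 105.8 at a = 3.6: Pa²(3L − a)/(6EI) = 5348/EI
  δ_0 = 8367/EI
Flexibility coefficient — unit upward force at Q: δ_{QQ} = L³/(3EI) = 243/EI.
With EI = 76000 kN·m²: δ_0 = 0.11009 m and δ_{QQ} = 0.003197 m/kN.
Compatibility — the beam at Q must follow the support down by 0.004 m: δ_0 − R_Q·δ_{QQ} = 0.004, so R_Q = (0.11009 − 0.004)/0.003197 = 33.18 kN.

R_Q = 33.18 kN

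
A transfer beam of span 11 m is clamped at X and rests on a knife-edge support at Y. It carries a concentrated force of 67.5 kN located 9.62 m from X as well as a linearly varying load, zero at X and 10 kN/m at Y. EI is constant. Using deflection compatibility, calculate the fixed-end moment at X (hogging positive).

Take the reaction at Y as the redundant and release it; the primary structure is a cantilever fixed at X.
Primary-structure tip deflection at Y by superposition:
  point load 67.5 at a = 9.62: Pa²(3L − a)/(6EI) = 24341/EI
  triangular load, peak 10 at the free end: 11w₀L⁴/(120EI) = 13421/EI
  δ_0 = 37762/EI
Flexibility coefficient — unit upward force at Y: δ_{YY} = L³/(3EI) = 443.7/EI.
The prop prevents deflection at Y: R_Y = δ_0/δ_{YY} = 37762/443.7 = 85.11 kN.
Moment equilibrium about X: M_X = Σ(load moments about X) − R_Y·L = 1053 − 85.11×11 = 116.4 kN·m.

M_X = 116.4 kN·m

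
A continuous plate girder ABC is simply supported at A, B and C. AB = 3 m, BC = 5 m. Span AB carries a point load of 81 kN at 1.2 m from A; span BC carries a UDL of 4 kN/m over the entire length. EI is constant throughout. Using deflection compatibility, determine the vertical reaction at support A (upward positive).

Release continuity at B by inserting a hinge; the redundant is the internal moment M_B. The primary structure is two simply-supported spans AB and BC.
Discontinuity in slope at B on the released structure — sum the simple-span end rotations:
  span AB: point load 81 at a = 1.2: Pab(L + a)/(6LEI) = 40.82/EI
  span BC: UDL 4: wL³/(24EI) = 20.83/EI
  relative rotation θ_0 = (40.82 + 20.83)/EI = 61.66/EI
A unit hogging moment at B produces rotation L₁/(3EI) + L₂/(3EI) = 2.667/EI.
Slope continuity at B: θ_0 = M_B·2.667/EI, so M_B = 61.66/2.667 = 23.12 kN·m (hogging).
Span AB, ΣM about A with M_B applied at B: R_B^{AB}·3 = 97.2 + 23.12, so R_B^{AB} = 40.11 kN and R_A = 81 − 40.11 = 40.89 kN.

R_A = 40.89 kN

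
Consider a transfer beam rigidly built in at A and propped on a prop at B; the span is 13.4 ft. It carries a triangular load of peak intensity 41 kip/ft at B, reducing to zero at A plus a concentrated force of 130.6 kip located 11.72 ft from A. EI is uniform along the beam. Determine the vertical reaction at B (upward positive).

R_B = 257.3 kip

Choose R_B as the redundant. The primary structure is the cantilever fixed at A.
Downward deflection at the released point B due to the loads:
  triangular load, peak 41 at the free end: 11w₀L⁴/(120EI) = 121175/EI
  point load 130.6 at a = 11.72: Pa²(3L − a)/(6EI) = 85150/EI
  δ_0 = 206326/EI
Tip deflection under a unit load at B: L³/(3EI) = 802/EI.
Compatibility at B: δ_0 − R_B·δ_{BB} = 0, so R_B = 206326/802 = 257.3 kip.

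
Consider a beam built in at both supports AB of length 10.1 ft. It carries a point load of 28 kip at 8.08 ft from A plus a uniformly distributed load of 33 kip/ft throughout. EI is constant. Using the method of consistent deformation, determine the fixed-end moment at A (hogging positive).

M_A = 289.6 kip·ft

Release both end moments; the primary structure is a simply-supported span AB with redundants M_A and M_B.
End rotations of the released simple span under the applied load (×1/EI):
  at A: point load 28 at a = 8.08: Pab(L + b)/(6LEI) = 91.4/EI
  at B: point load 28 at a = 8.08: Pab(L + a)/(6LEI) = 137.1/EI
  at A: UDL 33: wL³/(24EI) = 1417/EI
  at B: UDL 33: wL³/(24EI) = 1417/EI
  θ_A0 = 1508/EI,  θ_B0 = 1554/EI
Flexibility coefficients: a unit moment at one end gives L/(3EI) there and L/(6EI) at the far end, so f₁₁ = f₂₂ = 3.367/EI and f₁₂ = f₂₁ = 1.683/EI.
Compatibility — zero rotation at each built-in end:
  3.367 M_A + 1.683 M_B = 1508
  1.683 M_A + 3.367 M_B = 1554
Solving the pair gives M_A = 289.6 kip·ft and M_B = 316.7 kip·ft (hogging).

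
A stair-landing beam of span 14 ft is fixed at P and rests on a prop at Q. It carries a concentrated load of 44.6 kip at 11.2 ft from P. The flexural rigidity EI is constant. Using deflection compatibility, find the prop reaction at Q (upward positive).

R_Q = 31.4 kip

Release the roller at Q. Primary structure: cantilever fixed at P.
Free-end deflection of the primary structure under the applied loading (downward +):
  point load 44.6 at a = 11.2: Pa²(3L − a)/(6EI) = 28719/EI
Tip deflection under a unit load at Q: L³/(3EI) = 914.7/EI.
Compatibility at Q: δ_0 − R_Q·δ_{QQ} = 0, so R_Q = 28719/914.7 = 31.4 kip.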